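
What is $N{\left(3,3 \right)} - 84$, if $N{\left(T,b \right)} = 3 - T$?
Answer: $-84$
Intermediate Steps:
$N{\left(3,3 \right)} - 84 = \left(3 - 3\right) - 84 = 0 - 84 = -84$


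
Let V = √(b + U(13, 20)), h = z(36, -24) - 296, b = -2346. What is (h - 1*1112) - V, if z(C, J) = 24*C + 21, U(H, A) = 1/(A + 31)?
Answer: -523 - I*√6101895/51 ≈ -523.0 - 48.435*I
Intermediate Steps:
U(H, A) = 1/(31 + A)
z(C, J) = 21 + 24*C
h = 589 (h = (21 + 24*36) - 296 = (21 + 864) - 296 = 885 - 296 = 589)
V = I*√6101895/51 (V = √(-2346 + 1/(31 + 20)) = √(-2346 + 1/51) = √(-119645/51) = I*√6101895/51 ≈ 48.435*I)
(h - 1*1112) - V = (589 - 1*1112) - I*√6101895/51 = (589 - 1112) - I*√6101895/51 = -523 - I*√6101895/51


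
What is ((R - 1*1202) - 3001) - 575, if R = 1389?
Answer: -3389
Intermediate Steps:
((R - 1*1202) - 3001) - 575 = ((1389 - 1*1202) - 3001) - 575 = ((1389 - 1202) - 3001) - 575 = (187 - 3001) - 575 = -2814 - 575 = -3389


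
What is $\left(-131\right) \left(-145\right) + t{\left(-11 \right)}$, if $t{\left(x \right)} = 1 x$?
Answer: $18984$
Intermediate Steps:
$t{\left(x \right)} = x$
$\left(-131\right) \left(-145\right) + t{\left(-11 \right)} = \left(-131\right) \left(-145\right) - 11 = 18995 - 11 = 18984$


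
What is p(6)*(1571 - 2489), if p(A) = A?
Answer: -5508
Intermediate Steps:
p(6)*(1571 - 2489) = 6*(1571 - 2489) = 6*(-918) = -5508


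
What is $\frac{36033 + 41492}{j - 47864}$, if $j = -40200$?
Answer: $- \frac{77525}{88064} \approx -0.88033$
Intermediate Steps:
$\frac{36033 + 41492}{j - 47864} = \frac{36033 + 41492}{-40200 - 47864} = \frac{77525}{-88064} = 77525 \left(- \frac{1}{88064}\right) = - \frac{77525}{88064}$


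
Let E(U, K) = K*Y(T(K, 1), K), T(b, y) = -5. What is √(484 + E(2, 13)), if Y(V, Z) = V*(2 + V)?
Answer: √679 ≈ 26.058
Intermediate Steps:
E(U, K) = 15*K (E(U, K) = K*(-5*(2 - 5)) = K*(-5*(-3)) = K*15 = 15*K)
√(484 + E(2, 13)) = √(484 + 15*13) = √(484 + 195) = √679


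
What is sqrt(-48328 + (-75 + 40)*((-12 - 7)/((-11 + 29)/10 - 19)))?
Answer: I*sqrt(357719838)/86 ≈ 219.92*I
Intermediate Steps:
sqrt(-48328 + (-75 + 40)*((-12 - 7)/((-11 + 29)/10 - 19))) = sqrt(-48328 - (-665)/(18*(1/10) - 19)) = sqrt(-48328 - (-665)/(9/5 - 19)) = sqrt(-48328 - (-665)/(-86/5)) = sqrt(-48328 - (-665)*(-5)/86) = sqrt(-48328 - 35*95/86) = sqrt(-48328 - 3325/86) = sqrt(-4159533/86) = I*sqrt(357719838)/86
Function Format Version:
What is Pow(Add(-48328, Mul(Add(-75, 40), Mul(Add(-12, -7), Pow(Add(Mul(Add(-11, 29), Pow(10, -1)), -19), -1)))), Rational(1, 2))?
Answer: Mul(Rational(1, 86), I, Pow(357719838, Rational(1, 2))) ≈ Mul(219.92, I)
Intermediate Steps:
Pow(Add(-48328, Mul(Add(-75, 40), Mul(Add(-12, -7), Pow(Add(Mul(Add(-11, 29), Pow(10, -1)), -19), -1)))), Rational(1, 2)) = Pow(Add(-48328, Mul(-35, Mul(-19, Pow(Add(Mul(18, Rational(1, 10)), -19), -1)))), Rational(1, 2)) = Pow(Add(-48328, Mul(-35, Mul(-19, Pow(Add(Rational(9, 5), -19), -1)))), Rational(1, 2)) = Pow(Add(-48328, Mul(-35, Mul(-19, Pow(Rational(-86, 5), -1)))), Rational(1, 2)) = Pow(Add(-48328, Mul(-35, Mul(-19, Rational(-5, 86)))), Rational(1, 2)) = Pow(Add(-48328, Mul(-35, Rational(95, 86))), Rational(1, 2)) = Pow(Add(-48328, Rational(-3325, 86)), Rational(1, 2)) = Pow(Rational(-4159533, 86), Rational(1, 2)) = Mul(Rational(1, 86), I, Pow(357719838, Rational(1, 2)))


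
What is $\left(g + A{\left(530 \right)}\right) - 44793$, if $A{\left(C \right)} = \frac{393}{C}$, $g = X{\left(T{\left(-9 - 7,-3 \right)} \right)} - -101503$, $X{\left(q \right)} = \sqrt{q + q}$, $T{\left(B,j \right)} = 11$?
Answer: $\frac{30056693}{530} + \sqrt{22} \approx 56715.0$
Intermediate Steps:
$X{\left(q \right)} = \sqrt{2} \sqrt{q}$ ($X{\left(q \right)} = \sqrt{2 q} = \sqrt{2} \sqrt{q}$)
$g = 101503 + \sqrt{22}$ ($g = \sqrt{2} \sqrt{11} - -101503 = \sqrt{22} + 101503 = 101503 + \sqrt{22} \approx 1.0151 \cdot 10^{5}$)
$\left(g + A{\left(530 \right)}\right) - 44793 = \left(\left(101503 + \sqrt{22}\right) + \frac{393}{530}\right) - 44793 = \left(\frac{53796983}{530} + \sqrt{22}\right) - 44793 = \frac{30056693}{530} + \sqrt{22}$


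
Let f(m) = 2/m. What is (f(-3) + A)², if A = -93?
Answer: 78961/9 ≈ 8773.4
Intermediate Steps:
(f(-3) + A)² = (2/(-3) - 93)² = (2*(-⅓) - 93)² = (-⅔ - 93)² = (-281/3)² = 78961/9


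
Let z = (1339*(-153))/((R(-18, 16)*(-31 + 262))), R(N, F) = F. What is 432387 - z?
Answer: 532769073/1232 ≈ 4.3244e+5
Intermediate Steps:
z = -68289/1232 (z = (1339*(-153))/((16*(-31 + 262))) = -204867/(16*231) = -204867/3696 = -204867*1/3696 = -68289/1232 ≈ -55.429)
432387 - z = 432387 - 1*(-68289/1232) = 432387 + 68289/1232 = 532769073/1232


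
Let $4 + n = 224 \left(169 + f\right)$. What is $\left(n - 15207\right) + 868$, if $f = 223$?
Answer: $73465$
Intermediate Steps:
$n = 87804$ ($n = -4 + 224 \left(169 + 223\right) = -4 + 224 \cdot 392 = -4 + 87808 = 87804$)
$\left(n - 15207\right) + 868 = \left(87804 - 15207\right) + 868 = 72597 + 868 = 73465$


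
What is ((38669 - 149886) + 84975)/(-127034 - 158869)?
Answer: 26242/285903 ≈ 0.091786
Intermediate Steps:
((38669 - 149886) + 84975)/(-127034 - 158869) = (-111217 + 84975)/(-285903) = -26242*(-1/285903) = 26242/285903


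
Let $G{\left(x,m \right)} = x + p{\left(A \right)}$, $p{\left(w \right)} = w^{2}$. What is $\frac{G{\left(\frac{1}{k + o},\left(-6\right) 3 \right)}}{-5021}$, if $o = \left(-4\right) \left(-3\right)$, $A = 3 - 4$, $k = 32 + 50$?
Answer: $- \frac{95}{471974} \approx -0.00020128$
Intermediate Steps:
$k = 82$
$A = -1$
$o = 12$
$G{\left(x,m \right)} = 1 + x$ ($G{\left(x,m \right)} = x + \left(-1\right)^{2} = x + 1 = 1 + x$)
$\frac{G{\left(\frac{1}{k + o},\left(-6\right) 3 \right)}}{-5021} = \frac{1 + \frac{1}{82 + 12}}{-5021} = \left(1 + \frac{1}{94}\right) \left(- \frac{1}{5021}\right) = \frac{95}{94} \left(- \frac{1}{5021}\right) = - \frac{95}{471974}$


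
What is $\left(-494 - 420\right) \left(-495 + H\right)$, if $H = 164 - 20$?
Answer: $320814$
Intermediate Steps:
$H = 144$
$\left(-494 - 420\right) \left(-495 + H\right) = \left(-494 - 420\right) \left(-495 + 144\right) = \left(-914\right) \left(-351\right) = 320814$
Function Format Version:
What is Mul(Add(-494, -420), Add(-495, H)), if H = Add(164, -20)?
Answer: 320814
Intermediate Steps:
H = 144
Mul(Add(-494, -420), Add(-495, H)) = Mul(Add(-494, -420), Add(-495, 144)) = Mul(-914, -351) = 320814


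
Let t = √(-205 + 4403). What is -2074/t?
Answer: -1037*√4198/2099 ≈ -32.010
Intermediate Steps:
t = √4198 ≈ 64.792
-2074/t = -2074*√4198/4198 = -1037*√4198/2099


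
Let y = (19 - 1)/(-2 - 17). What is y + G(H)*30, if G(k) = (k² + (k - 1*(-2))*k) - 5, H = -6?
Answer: 31332/19 ≈ 1649.1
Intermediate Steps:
G(k) = -5 + k² + k*(2 + k) (G(k) = (k² + (k + 2)*k) - 5 = (k² + (2 + k)*k) - 5 = (k² + k*(2 + k)) - 5 = -5 + k² + k*(2 + k))
y = -18/19 (y = 18/(-19) = 18*(-1/19) = -18/19 ≈ -0.94737)
y + G(H)*30 = -18/19 + (-5 + 2*(-6) + 2*(-6)²)*30 = -18/19 + (-5 - 12 + 2*36)*30 = -18/19 + (-5 - 12 + 72)*30 = -18/19 + 55*30 = -18/19 + 1650 = 31332/19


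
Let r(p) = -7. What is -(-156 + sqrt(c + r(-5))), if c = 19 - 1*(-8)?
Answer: 156 - 2*sqrt(5) ≈ 151.53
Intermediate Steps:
c = 27 (c = 19 + 8 = 27)
-(-156 + sqrt(c + r(-5))) = -(-156 + sqrt(27 - 7)) = -(-156 + sqrt(20)) = -(-156 + 2*sqrt(5)) = 156 - 2*sqrt(5)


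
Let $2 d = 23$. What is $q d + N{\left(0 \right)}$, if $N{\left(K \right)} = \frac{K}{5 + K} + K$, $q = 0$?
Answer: $0$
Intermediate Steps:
$d = \frac{23}{2}$ ($d = \frac{1}{2} \cdot 23 = \frac{23}{2} \approx 11.5$)
$N{\left(K \right)} = K + \frac{K}{5 + K}$ ($N{\left(K \right)} = \frac{K}{5 + K} + K = K + \frac{K}{5 + K}$)
$q d + N{\left(0 \right)} = 0 \cdot \frac{23}{2} + \frac{0 \left(6 + 0\right)}{5 + 0} = 0 + 0 \cdot \frac{1}{5} \cdot 6 = 0 + 0 = 0$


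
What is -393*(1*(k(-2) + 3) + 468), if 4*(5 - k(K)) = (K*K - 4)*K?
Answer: -187068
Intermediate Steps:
k(K) = 5 - K*(-4 + K²)/4 (k(K) = 5 - (K*K - 4)*K/4 = 5 - (K² - 4)*K/4 = 5 - (-4 + K²)*K/4 = 5 - K*(-4 + K²)/4)
-393*(1*(k(-2) + 3) + 468) = -393*(1*((5 - 2 - ¼*(-2)³) + 3) + 468) = -393*(1*((5 - 2 - ¼*(-8)) + 3) + 468) = -393*(1*((5 - 2 + 2) + 3) + 468) = -393*(1*(5 + 3) + 468) = -393*(1*8 + 468) = -393*(8 + 468) = -393*476 = -187068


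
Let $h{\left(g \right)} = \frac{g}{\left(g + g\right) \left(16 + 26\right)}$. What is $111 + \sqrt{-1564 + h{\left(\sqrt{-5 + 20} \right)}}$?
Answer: $111 + \frac{5 i \sqrt{110355}}{42} \approx 111.0 + 39.547 i$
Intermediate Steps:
$h{\left(g \right)} = \frac{1}{84}$ ($h{\left(g \right)} = \frac{g}{2 g 42} = \frac{g}{84 g} = g \frac{1}{84 g} = \frac{1}{84}$)
$111 + \sqrt{-1564 + h{\left(\sqrt{-5 + 20} \right)}} = 111 + \sqrt{-1564 + \frac{1}{84}} = 111 + \sqrt{- \frac{131375}{84}} = 111 + \frac{5 i \sqrt{110355}}{42}$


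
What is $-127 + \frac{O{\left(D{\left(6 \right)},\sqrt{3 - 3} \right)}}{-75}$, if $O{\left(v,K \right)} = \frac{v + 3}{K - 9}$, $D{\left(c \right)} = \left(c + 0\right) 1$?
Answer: $- \frac{9524}{75} \approx -126.99$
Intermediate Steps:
$D{\left(c \right)} = c$ ($D{\left(c \right)} = c 1 = c$)
$O{\left(v,K \right)} = \frac{3 + v}{-9 + K}$
$-127 + \frac{O{\left(D{\left(6 \right)},\sqrt{3 - 3} \right)}}{-75} = -127 + \frac{\frac{1}{-9 + \sqrt{3 - 3}} \left(3 + 6\right)}{-75} = -127 - \frac{\frac{1}{-9 + \sqrt{0}} \cdot 9}{75} = -127 - \frac{\frac{1}{-9 + 0} \cdot 9}{75} = -127 - \frac{\frac{1}{-9} \cdot 9}{75} = -127 - \frac{\left(- \frac{1}{9}\right) 9}{75} = -127 - - \frac{1}{75} = -127 + \frac{1}{75} = - \frac{9524}{75}$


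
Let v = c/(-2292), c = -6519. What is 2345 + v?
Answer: 1793753/764 ≈ 2347.8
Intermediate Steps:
v = 2173/764 (v = -6519/(-2292) = -6519*(-1/2292) = 2173/764 ≈ 2.8442)
2345 + v = 2345 + 2173/764 = 1793753/764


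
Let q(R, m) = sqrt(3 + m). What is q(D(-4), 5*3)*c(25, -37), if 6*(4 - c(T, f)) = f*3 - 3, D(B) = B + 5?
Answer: 69*sqrt(2) ≈ 97.581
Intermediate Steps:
D(B) = 5 + B
c(T, f) = 9/2 - f/2 (c(T, f) = 4 - (f*3 - 3)/6 = 4 - (3*f - 3)/6 = 4 - (-3 + 3*f)/6 = 4 + (1/2 - f/2) = 9/2 - f/2)
q(D(-4), 5*3)*c(25, -37) = sqrt(3 + 5*3)*(9/2 - 1/2*(-37)) = sqrt(3 + 15)*(9/2 + 37/2) = sqrt(18)*23 = (3*sqrt(2))*23 = 69*sqrt(2)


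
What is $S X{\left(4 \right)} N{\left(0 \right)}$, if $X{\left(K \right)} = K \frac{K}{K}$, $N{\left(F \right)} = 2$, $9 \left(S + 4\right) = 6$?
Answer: $- \frac{80}{3} \approx -26.667$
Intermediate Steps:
$S = - \frac{10}{3}$ ($S = -4 + \frac{1}{9} \cdot 6 = -4 + \frac{2}{3} = - \frac{10}{3} \approx -3.3333$)
$X{\left(K \right)} = K$ ($X{\left(K \right)} = K 1 = K$)
$S X{\left(4 \right)} N{\left(0 \right)} = \left(- \frac{10}{3}\right) 4 \cdot 2 = \left(- \frac{40}{3}\right) 2 = - \frac{80}{3}$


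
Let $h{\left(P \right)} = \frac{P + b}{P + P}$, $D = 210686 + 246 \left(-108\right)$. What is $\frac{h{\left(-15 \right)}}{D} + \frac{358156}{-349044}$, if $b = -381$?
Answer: $- \frac{220382216}{214790385} \approx -1.026$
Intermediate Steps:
$D = 184118$ ($D = 210686 - 26568 = 184118$)
$h{\left(P \right)} = \frac{-381 + P}{2 P}$ ($h{\left(P \right)} = \frac{P - 381}{P + P} = \frac{-381 + P}{2 P}$)
$\frac{h{\left(-15 \right)}}{D} + \frac{358156}{-349044} = \frac{\frac{1}{2} \frac{1}{-15} \left(-381 - 15\right)}{184118} + \frac{358156}{-349044} = \frac{1}{2} \left(- \frac{1}{15}\right) \left(-396\right) \frac{1}{184118} + 358156 \left(- \frac{1}{349044}\right) = \frac{66}{5} \cdot \frac{1}{184118} - \frac{5267}{5133} = \frac{3}{41845} - \frac{5267}{5133} = - \frac{220382216}{214790385}$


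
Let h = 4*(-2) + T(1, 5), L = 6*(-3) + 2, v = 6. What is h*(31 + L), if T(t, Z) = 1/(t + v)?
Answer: -825/7 ≈ -117.86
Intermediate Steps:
L = -16 (L = -18 + 2 = -16)
T(t, Z) = 1/(6 + t) (T(t, Z) = 1/(t + 6) = 1/(6 + t))
h = -55/7 (h = 4*(-2) + 1/(6 + 1) = -8 + 1/7 = -55/7 ≈ -7.8571)
h*(31 + L) = -55*(31 - 16)/7 = -55/7*15 = -825/7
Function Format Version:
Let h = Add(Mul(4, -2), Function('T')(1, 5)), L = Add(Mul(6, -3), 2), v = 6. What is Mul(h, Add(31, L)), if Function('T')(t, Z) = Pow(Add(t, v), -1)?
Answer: Rational(-825, 7) ≈ -117.86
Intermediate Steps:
L = -16 (L = Add(-18, 2) = -16)
Function('T')(t, Z) = Pow(Add(6, t), -1) (Function('T')(t, Z) = Pow(Add(t, 6), -1) = Pow(Add(6, t), -1))
h = Rational(-55, 7) (h = Add(Mul(4, -2), Pow(Add(6, 1), -1)) = Add(-8, Pow(7, -1)) = Add(-8, Rational(1, 7)) = Rational(-55, 7) ≈ -7.8571)
Mul(h, Add(31, L)) = Mul(Rational(-55, 7), Add(31, -16)) = Mul(Rational(-55, 7), 15) = Rational(-825, 7)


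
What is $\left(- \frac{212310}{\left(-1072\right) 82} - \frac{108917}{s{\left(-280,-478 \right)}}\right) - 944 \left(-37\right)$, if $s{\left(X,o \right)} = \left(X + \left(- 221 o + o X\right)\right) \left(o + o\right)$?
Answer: $\frac{43884165664333369}{1256331044272} \approx 34930.0$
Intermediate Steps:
$s{\left(X,o \right)} = 2 o \left(X - 221 o + X o\right)$ ($s{\left(X,o \right)} = \left(X + \left(- 221 o + X o\right)\right) 2 o = \left(X - 221 o + X o\right) 2 o = 2 o \left(X - 221 o + X o\right)$)
$\left(- \frac{212310}{\left(-1072\right) 82} - \frac{108917}{s{\left(-280,-478 \right)}}\right) - 944 \left(-37\right) = \left(- \frac{212310}{\left(-1072\right) 82} - \frac{108917}{2 \left(-478\right) \left(-280 - -105638 - -133840\right)}\right) - 944 \left(-37\right) = \left(- \frac{212310}{-87904} - \frac{108917}{2 \left(-478\right) \left(-280 + 105638 + 133840\right)}\right) - -34928 = \left(\left(-212310\right) \left(- \frac{1}{87904}\right) - \frac{108917}{2 \left(-478\right) 239198}\right) + 34928 = \left(\frac{106155}{43952} - \frac{108917}{-228673288}\right) + 34928 = \left(\frac{106155}{43952} - - \frac{108917}{228673288}\right) + 34928 = \left(\frac{106155}{43952} + \frac{108917}{228673288}\right) + 34928 = \frac{3034950000953}{1256331044272} + 34928 = \frac{43884165664333369}{1256331044272}$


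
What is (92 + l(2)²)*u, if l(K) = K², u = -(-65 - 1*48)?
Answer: 12204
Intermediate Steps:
u = 113 (u = -(-65 - 48) = -1*(-113) = 113)
(92 + l(2)²)*u = (92 + (2²)²)*113 = (92 + 4²)*113 = (92 + 16)*113 = 108*113 = 12204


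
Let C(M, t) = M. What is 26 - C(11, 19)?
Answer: 15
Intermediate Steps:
26 - C(11, 19) = 26 - 1*11 = 26 - 11 = 15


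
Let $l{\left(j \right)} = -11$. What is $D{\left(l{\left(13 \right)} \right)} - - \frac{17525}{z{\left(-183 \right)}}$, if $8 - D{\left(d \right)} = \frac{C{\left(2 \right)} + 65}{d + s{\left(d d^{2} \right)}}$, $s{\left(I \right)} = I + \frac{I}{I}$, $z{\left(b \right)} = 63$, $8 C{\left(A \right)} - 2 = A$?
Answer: $\frac{5373559}{18774} \approx 286.22$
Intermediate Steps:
$C{\left(A \right)} = \frac{1}{4} + \frac{A}{8}$
$s{\left(I \right)} = 1 + I$ ($s{\left(I \right)} = I + 1 = 1 + I$)
$D{\left(d \right)} = 8 - \frac{131}{2 \left(1 + d + d^{3}\right)}$ ($D{\left(d \right)} = 8 - \frac{\left(\frac{1}{4} + \frac{1}{8} \cdot 2\right) + 65}{d + \left(1 + d d^{2}\right)} = 8 - \frac{\left(\frac{1}{4} + \frac{1}{4}\right) + 65}{d + \left(1 + d^{3}\right)} = 8 - \frac{\frac{1}{2} + 65}{1 + d + d^{3}} = 8 - \frac{131}{2 \left(1 + d + d^{3}\right)}$)
$D{\left(l{\left(13 \right)} \right)} - - \frac{17525}{z{\left(-183 \right)}} = \frac{- \frac{115}{2} + 8 \left(-11\right) + 8 \left(-11\right)^{3}}{1 - 11 + \left(-11\right)^{3}} - - \frac{17525}{63} = \frac{- \frac{115}{2} - 88 + 8 \left(-1331\right)}{1 - 11 - 1331} - \left(-17525\right) \frac{1}{63} = \frac{- \frac{115}{2} - 88 - 10648}{-1341} - - \frac{17525}{63} = \left(- \frac{1}{1341}\right) \left(- \frac{21587}{2}\right) + \frac{17525}{63} = \frac{21587}{2682} + \frac{17525}{63} = \frac{5373559}{18774}$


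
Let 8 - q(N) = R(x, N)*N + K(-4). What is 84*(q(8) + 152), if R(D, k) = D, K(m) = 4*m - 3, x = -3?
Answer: 17052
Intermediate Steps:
K(m) = -3 + 4*m
q(N) = 27 + 3*N (q(N) = 8 - (-3*N + (-3 + 4*(-4))) = 8 - (-3*N + (-3 - 16)) = 8 - (-3*N - 19) = 8 - (-19 - 3*N) = 8 + (19 + 3*N) = 27 + 3*N)
84*(q(8) + 152) = 84*((27 + 3*8) + 152) = 84*((27 + 24) + 152) = 84*(51 + 152) = 84*203 = 17052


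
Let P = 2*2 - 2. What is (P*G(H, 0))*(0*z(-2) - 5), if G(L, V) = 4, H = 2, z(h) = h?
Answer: -40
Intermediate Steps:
P = 2 (P = 4 - 2 = 2)
(P*G(H, 0))*(0*z(-2) - 5) = (2*4)*(0*(-2) - 5) = 8*(0 - 5) = 8*(-5) = -40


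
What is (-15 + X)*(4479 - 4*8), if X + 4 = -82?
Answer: -449147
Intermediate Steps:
X = -86 (X = -4 - 82 = -86)
(-15 + X)*(4479 - 4*8) = (-15 - 86)*(4479 - 4*8) = -101*(4479 - 32) = -101*4447 = -449147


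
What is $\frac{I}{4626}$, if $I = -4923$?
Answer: $- \frac{547}{514} \approx -1.0642$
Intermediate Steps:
$\frac{I}{4626} = - \frac{4923}{4626} = \left(-4923\right) \frac{1}{4626} = - \frac{547}{514}$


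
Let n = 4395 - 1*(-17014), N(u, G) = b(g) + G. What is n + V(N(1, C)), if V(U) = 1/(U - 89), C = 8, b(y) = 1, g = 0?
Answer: 1712719/80 ≈ 21409.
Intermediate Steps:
N(u, G) = 1 + G
n = 21409 (n = 4395 + 17014 = 21409)
V(U) = 1/(-89 + U)
n + V(N(1, C)) = 21409 + 1/(-89 + (1 + 8)) = 21409 + 1/(-89 + 9) = 21409 + 1/(-80) = 21409 - 1/80 = 1712719/80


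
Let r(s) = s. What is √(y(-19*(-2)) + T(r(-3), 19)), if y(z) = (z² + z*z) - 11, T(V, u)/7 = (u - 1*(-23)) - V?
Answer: 2*√798 ≈ 56.498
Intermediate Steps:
T(V, u) = 161 - 7*V + 7*u (T(V, u) = 7*((u - 1*(-23)) - V) = 7*((u + 23) - V) = 7*((23 + u) - V) = 7*(23 + u - V) = 161 - 7*V + 7*u)
y(z) = -11 + 2*z² (y(z) = (z² + z²) - 11 = 2*z² - 11 = -11 + 2*z²)
√(y(-19*(-2)) + T(r(-3), 19)) = √((-11 + 2*(-19*(-2))²) + (161 - 7*(-3) + 7*19)) = √((-11 + 2*38²) + (161 + 21 + 133)) = √((-11 + 2*1444) + 315) = √((-11 + 2888) + 315) = √(2877 + 315) = √3192 = 2*√798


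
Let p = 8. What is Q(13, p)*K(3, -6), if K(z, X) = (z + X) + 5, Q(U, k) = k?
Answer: 16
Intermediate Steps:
K(z, X) = 5 + X + z (K(z, X) = (X + z) + 5 = 5 + X + z)
Q(13, p)*K(3, -6) = 8*(5 - 6 + 3) = 8*2 = 16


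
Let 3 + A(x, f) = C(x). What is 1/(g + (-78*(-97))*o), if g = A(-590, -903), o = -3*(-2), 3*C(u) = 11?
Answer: 3/136190 ≈ 2.2028e-5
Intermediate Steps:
C(u) = 11/3 (C(u) = (⅓)*11 = 11/3)
A(x, f) = ⅔ (A(x, f) = -3 + 11/3 = ⅔)
o = 6
g = ⅔ ≈ 0.66667
1/(g + (-78*(-97))*o) = 1/(⅔ - 78*(-97)*6) = 1/(⅔ + 7566*6) = 1/(⅔ + 45396) = 1/(136190/3) = 3/136190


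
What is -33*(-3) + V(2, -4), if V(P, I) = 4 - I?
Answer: 107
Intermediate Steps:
-33*(-3) + V(2, -4) = -33*(-3) + (4 - 1*(-4)) = 99 + (4 + 4) = 99 + 8 = 107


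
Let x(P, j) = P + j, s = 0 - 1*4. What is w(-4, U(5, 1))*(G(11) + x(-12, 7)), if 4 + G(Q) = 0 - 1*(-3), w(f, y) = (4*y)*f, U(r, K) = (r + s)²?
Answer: 96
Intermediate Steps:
s = -4 (s = 0 - 4 = -4)
U(r, K) = (-4 + r)² (U(r, K) = (r - 4)² = (-4 + r)²)
w(f, y) = 4*f*y
G(Q) = -1 (G(Q) = -4 + (0 - 1*(-3)) = -4 + (0 + 3) = -4 + 3 = -1)
w(-4, U(5, 1))*(G(11) + x(-12, 7)) = (4*(-4)*(-4 + 5)²)*(-1 + (-12 + 7)) = (4*(-4)*1²)*(-1 - 5) = (4*(-4)*1)*(-6) = -16*(-6) = 96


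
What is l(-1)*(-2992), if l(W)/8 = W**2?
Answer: -23936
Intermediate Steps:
l(W) = 8*W**2
l(-1)*(-2992) = (8*(-1)**2)*(-2992) = (8*1)*(-2992) = 8*(-2992) = -23936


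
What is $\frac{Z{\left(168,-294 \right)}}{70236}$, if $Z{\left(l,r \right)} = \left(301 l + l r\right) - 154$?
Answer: $\frac{511}{35118} \approx 0.014551$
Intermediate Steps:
$Z{\left(l,r \right)} = -154 + 301 l + l r$
$\frac{Z{\left(168,-294 \right)}}{70236} = \frac{-154 + 301 \cdot 168 + 168 \left(-294\right)}{70236} = \left(-154 + 50568 - 49392\right) \frac{1}{70236} = 1022 \cdot \frac{1}{70236} = \frac{511}{35118}$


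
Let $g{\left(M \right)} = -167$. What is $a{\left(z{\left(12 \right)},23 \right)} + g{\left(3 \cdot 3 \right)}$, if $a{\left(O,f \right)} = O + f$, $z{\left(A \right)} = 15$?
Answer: $-129$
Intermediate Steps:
$a{\left(z{\left(12 \right)},23 \right)} + g{\left(3 \cdot 3 \right)} = \left(15 + 23\right) - 167 = 38 - 167 = -129$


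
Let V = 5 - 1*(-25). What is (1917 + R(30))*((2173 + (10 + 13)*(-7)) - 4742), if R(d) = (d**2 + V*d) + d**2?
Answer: -12604410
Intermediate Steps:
V = 30 (V = 5 + 25 = 30)
R(d) = 2*d**2 + 30*d (R(d) = (d**2 + 30*d) + d**2 = 2*d**2 + 30*d)
(1917 + R(30))*((2173 + (10 + 13)*(-7)) - 4742) = (1917 + 2*30*(15 + 30))*((2173 + (10 + 13)*(-7)) - 4742) = (1917 + 2*30*45)*((2173 + 23*(-7)) - 4742) = (1917 + 2700)*((2173 - 161) - 4742) = 4617*(2012 - 4742) = 4617*(-2730) = -12604410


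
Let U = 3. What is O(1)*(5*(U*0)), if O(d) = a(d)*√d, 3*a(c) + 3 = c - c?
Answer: 0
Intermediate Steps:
a(c) = -1 (a(c) = -1 + (c - c)/3 = -1 + (⅓)*0 = -1 + 0 = -1)
O(d) = -√d
O(1)*(5*(U*0)) = (-√1)*(5*(3*0)) = (-1*1)*(5*0) = -1*0 = 0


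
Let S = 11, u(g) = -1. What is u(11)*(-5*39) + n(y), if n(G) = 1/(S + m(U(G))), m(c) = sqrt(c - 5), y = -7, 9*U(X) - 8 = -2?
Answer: 73353/376 - I*sqrt(39)/376 ≈ 195.09 - 0.016609*I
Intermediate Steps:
U(X) = 2/3 (U(X) = 8/9 + (1/9)*(-2) = 8/9 - 2/9 = 2/3)
m(c) = sqrt(-5 + c)
n(G) = 1/(11 + I*sqrt(39)/3) (n(G) = 1/(11 + sqrt(-5 + 2/3)) = 1/(11 + sqrt(-13/3)) = 1/(11 + I*sqrt(39)/3))
u(11)*(-5*39) + n(y) = -(-5)*39 + (33/376 - I*sqrt(39)/376) = -1*(-195) + (33/376 - I*sqrt(39)/376) = 195 + (33/376 - I*sqrt(39)/376) = 73353/376 - I*sqrt(39)/376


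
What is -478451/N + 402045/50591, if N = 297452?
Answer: 95383774799/15048394132 ≈ 6.3385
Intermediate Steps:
-478451/N + 402045/50591 = -478451/297452 + 402045/50591 = 95383774799/15048394132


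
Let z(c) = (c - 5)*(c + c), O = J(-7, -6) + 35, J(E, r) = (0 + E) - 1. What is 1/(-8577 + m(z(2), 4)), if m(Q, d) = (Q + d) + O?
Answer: -1/8558 ≈ -0.00011685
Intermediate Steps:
J(E, r) = -1 + E (J(E, r) = E - 1 = -1 + E)
O = 27 (O = (-1 - 7) + 35 = -8 + 35 = 27)
z(c) = 2*c*(-5 + c) (z(c) = (-5 + c)*(2*c) = 2*c*(-5 + c))
m(Q, d) = 27 + Q + d (m(Q, d) = (Q + d) + 27 = 27 + Q + d)
1/(-8577 + m(z(2), 4)) = 1/(-8577 + (27 + 2*2*(-5 + 2) + 4)) = 1/(-8577 + (27 + 2*2*(-3) + 4)) = 1/(-8577 + (27 - 12 + 4)) = 1/(-8577 + 19) = 1/(-8558) = -1/8558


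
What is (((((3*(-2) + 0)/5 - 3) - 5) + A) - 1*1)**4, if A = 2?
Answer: 2825761/625 ≈ 4521.2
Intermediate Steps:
(((((3*(-2) + 0)/5 - 3) - 5) + A) - 1*1)**4 = (((((3*(-2) + 0)/5 - 3) - 5) + 2) - 1*1)**4 = (((((-6 + 0)*(1/5) - 3) - 5) + 2) - 1)**4 = ((((-6*1/5 - 3) - 5) + 2) - 1)**4 = ((((-6/5 - 3) - 5) + 2) - 1)**4 = (((-21/5 - 5) + 2) - 1)**4 = ((-46/5 + 2) - 1)**4 = (-36/5 - 1)**4 = (-41/5)**4 = 2825761/625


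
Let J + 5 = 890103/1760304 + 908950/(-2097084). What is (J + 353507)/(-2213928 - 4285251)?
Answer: -3507942989457317/64493962559378352 ≈ -0.054392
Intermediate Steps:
J = -48900361099/9923401488 (J = -5 + (890103/1760304 + 908950/(-2097084)) = -5 + (890103*(1/1760304) + 908950*(-1/2097084)) = -5 + (9571/18928 - 454475/1048542) = -5 + 716646341/9923401488 = -48900361099/9923401488 ≈ -4.9278)
(J + 353507)/(-2213928 - 4285251) = (-48900361099/9923401488 + 353507)/(-2213928 - 4285251) = (3507942989457317/9923401488)/(-6499179) = (3507942989457317/9923401488)*(-1/6499179) = -3507942989457317/64493962559378352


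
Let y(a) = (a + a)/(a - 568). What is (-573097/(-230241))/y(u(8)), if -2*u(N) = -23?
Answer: -212618987/3530362 ≈ -60.226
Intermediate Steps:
u(N) = 23/2 (u(N) = -½*(-23) = 23/2)
y(a) = 2*a/(-568 + a) (y(a) = (2*a)/(-568 + a) = 2*a/(-568 + a))
(-573097/(-230241))/y(u(8)) = (-573097/(-230241))/((2*(23/2)/(-568 + 23/2))) = (-573097*(-1/230241))/((2*(23/2)/(-1113/2))) = 573097/(230241*((2*(23/2)*(-2/1113)))) = 573097/(230241*(-46/1113)) = (573097/230241)*(-1113/46) = -212618987/3530362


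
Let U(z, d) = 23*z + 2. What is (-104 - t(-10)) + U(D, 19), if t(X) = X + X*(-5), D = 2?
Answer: -96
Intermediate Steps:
t(X) = -4*X (t(X) = X - 5*X = -4*X)
U(z, d) = 2 + 23*z
(-104 - t(-10)) + U(D, 19) = (-104 - (-4)*(-10)) + (2 + 23*2) = (-104 - 1*40) + (2 + 46) = (-104 - 40) + 48 = -144 + 48 = -96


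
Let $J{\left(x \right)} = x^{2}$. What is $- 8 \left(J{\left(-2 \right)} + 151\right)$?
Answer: $-1240$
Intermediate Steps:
$- 8 \left(J{\left(-2 \right)} + 151\right) = - 8 \left(\left(-2\right)^{2} + 151\right) = - 8 \left(4 + 151\right) = \left(-8\right) 155 = -1240$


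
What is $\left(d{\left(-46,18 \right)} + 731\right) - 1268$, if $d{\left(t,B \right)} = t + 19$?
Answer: $-564$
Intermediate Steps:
$d{\left(t,B \right)} = 19 + t$
$\left(d{\left(-46,18 \right)} + 731\right) - 1268 = \left(\left(19 - 46\right) + 731\right) - 1268 = \left(-27 + 731\right) - 1268 = 704 - 1268 = -564$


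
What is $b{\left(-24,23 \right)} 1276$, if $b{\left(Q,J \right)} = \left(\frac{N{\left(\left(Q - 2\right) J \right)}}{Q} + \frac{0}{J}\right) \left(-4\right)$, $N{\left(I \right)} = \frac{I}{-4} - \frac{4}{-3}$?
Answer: $\frac{288695}{9} \approx 32077.0$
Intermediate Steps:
$N{\left(I \right)} = \frac{4}{3} - \frac{I}{4}$ ($N{\left(I \right)} = I \left(- \frac{1}{4}\right) - - \frac{4}{3} = - \frac{I}{4} + \frac{4}{3} = \frac{4}{3} - \frac{I}{4}$)
$b{\left(Q,J \right)} = - \frac{4 \left(\frac{4}{3} - \frac{J \left(-2 + Q\right)}{4}\right)}{Q}$ ($b{\left(Q,J \right)} = \left(\frac{\frac{4}{3} - \frac{\left(Q - 2\right) J}{4}}{Q} + \frac{0}{J}\right) \left(-4\right) = \left(\frac{\frac{4}{3} - \frac{\left(-2 + Q\right) J}{4}}{Q} + 0\right) \left(-4\right) = \left(\frac{\frac{4}{3} - \frac{J \left(-2 + Q\right)}{4}}{Q} + 0\right) \left(-4\right) = \frac{\frac{4}{3} - \frac{J \left(-2 + Q\right)}{4}}{Q} \left(-4\right) = - \frac{4 \left(\frac{4}{3} - \frac{J \left(-2 + Q\right)}{4}\right)}{Q}$)
$b{\left(-24,23 \right)} 1276 = \frac{- \frac{16}{3} + 23 \left(-2 - 24\right)}{-24} \cdot 1276 = - \frac{- \frac{16}{3} + 23 \left(-26\right)}{24} \cdot 1276 = - \frac{- \frac{16}{3} - 598}{24} \cdot 1276 = \left(- \frac{1}{24}\right) \left(- \frac{1810}{3}\right) 1276 = \frac{905}{36} \cdot 1276 = \frac{288695}{9}$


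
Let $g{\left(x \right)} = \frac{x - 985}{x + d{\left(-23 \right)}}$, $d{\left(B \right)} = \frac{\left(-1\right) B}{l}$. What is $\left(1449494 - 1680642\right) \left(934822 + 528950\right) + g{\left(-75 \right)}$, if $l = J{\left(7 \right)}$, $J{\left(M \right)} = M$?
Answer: $- \frac{84925340530546}{251} \approx -3.3835 \cdot 10^{11}$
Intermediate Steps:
$l = 7$
$d{\left(B \right)} = - \frac{B}{7}$ ($d{\left(B \right)} = \frac{\left(-1\right) B}{7} = - B \frac{1}{7} = - \frac{B}{7}$)
$g{\left(x \right)} = \frac{-985 + x}{\frac{23}{7} + x}$ ($g{\left(x \right)} = \frac{x - 985}{x - - \frac{23}{7}} = \frac{-985 + x}{x + \frac{23}{7}} = \frac{-985 + x}{\frac{23}{7} + x}$)
$\left(1449494 - 1680642\right) \left(934822 + 528950\right) + g{\left(-75 \right)} = \left(1449494 - 1680642\right) \left(934822 + 528950\right) + \frac{7 \left(-985 - 75\right)}{23 + 7 \left(-75\right)} = \left(-231148\right) 1463772 + 7 \frac{1}{23 - 525} \left(-1060\right) = -338347970256 + 7 \frac{1}{-502} \left(-1060\right) = -338347970256 + 7 \left(- \frac{1}{502}\right) \left(-1060\right) = -338347970256 + \frac{3710}{251} = - \frac{84925340530546}{251}$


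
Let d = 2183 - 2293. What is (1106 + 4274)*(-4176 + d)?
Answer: -23058680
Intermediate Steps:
d = -110
(1106 + 4274)*(-4176 + d) = (1106 + 4274)*(-4176 - 110) = 5380*(-4286) = -23058680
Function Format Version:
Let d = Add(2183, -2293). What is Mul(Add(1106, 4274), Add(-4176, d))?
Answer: -23058680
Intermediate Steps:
d = -110
Mul(Add(1106, 4274), Add(-4176, d)) = Mul(Add(1106, 4274), Add(-4176, -110)) = Mul(5380, -4286) = -23058680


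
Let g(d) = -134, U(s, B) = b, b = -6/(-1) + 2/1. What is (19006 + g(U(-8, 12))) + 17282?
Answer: 36154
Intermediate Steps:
b = 8 (b = -6*(-1) + 2*1 = 6 + 2 = 8)
U(s, B) = 8
(19006 + g(U(-8, 12))) + 17282 = (19006 - 134) + 17282 = 18872 + 17282 = 36154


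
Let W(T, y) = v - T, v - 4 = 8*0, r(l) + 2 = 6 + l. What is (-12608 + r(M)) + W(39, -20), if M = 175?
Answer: -12464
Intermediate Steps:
r(l) = 4 + l (r(l) = -2 + (6 + l) = 4 + l)
v = 4 (v = 4 + 8*0 = 4 + 0 = 4)
W(T, y) = 4 - T
(-12608 + r(M)) + W(39, -20) = (-12608 + (4 + 175)) + (4 - 1*39) = (-12608 + 179) + (4 - 39) = -12429 - 35 = -12464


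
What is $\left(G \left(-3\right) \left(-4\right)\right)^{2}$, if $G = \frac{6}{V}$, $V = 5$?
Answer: $\frac{5184}{25} \approx 207.36$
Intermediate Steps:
$G = \frac{6}{5} \approx 1.2$
$\left(G \left(-3\right) \left(-4\right)\right)^{2} = \left(\frac{6}{5} \left(-3\right) \left(-4\right)\right)^{2} = \left(\left(- \frac{18}{5}\right) \left(-4\right)\right)^{2} = \left(\frac{72}{5}\right)^{2} = \frac{5184}{25}$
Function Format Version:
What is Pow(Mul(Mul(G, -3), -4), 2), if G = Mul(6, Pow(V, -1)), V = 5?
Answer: Rational(5184, 25) ≈ 207.36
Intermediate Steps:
G = Rational(6, 5) (G = Mul(6, Pow(5, -1)) = Mul(6, Rational(1, 5)) = Rational(6, 5) ≈ 1.2000)
Pow(Mul(Mul(G, -3), -4), 2) = Pow(Mul(Mul(Rational(6, 5), -3), -4), 2) = Pow(Mul(Rational(-18, 5), -4), 2) = Pow(Rational(72, 5), 2) = Rational(5184, 25)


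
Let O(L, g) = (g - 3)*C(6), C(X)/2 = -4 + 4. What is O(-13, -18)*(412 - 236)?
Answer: 0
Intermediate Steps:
C(X) = 0 (C(X) = 2*(-4 + 4) = 2*0 = 0)
O(L, g) = 0 (O(L, g) = (g - 3)*0 = (-3 + g)*0 = 0)
O(-13, -18)*(412 - 236) = 0*(412 - 236) = 0*176 = 0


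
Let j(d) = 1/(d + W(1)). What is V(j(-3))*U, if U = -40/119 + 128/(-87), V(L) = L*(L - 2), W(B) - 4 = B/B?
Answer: 4678/3451 ≈ 1.3555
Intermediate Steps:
W(B) = 5 (W(B) = 4 + B/B = 4 + 1 = 5)
j(d) = 1/(5 + d) (j(d) = 1/(d + 5) = 1/(5 + d))
V(L) = L*(-2 + L)
U = -18712/10353 (U = -40*1/119 + 128*(-1/87) = -40/119 - 128/87 = -18712/10353 ≈ -1.8074)
V(j(-3))*U = ((-2 + 1/(5 - 3))/(5 - 3))*(-18712/10353) = ((-2 + 1/2)/2)*(-18712/10353) = ((1/2)*(-3/2))*(-18712/10353) = -3/4*(-18712/10353) = 4678/3451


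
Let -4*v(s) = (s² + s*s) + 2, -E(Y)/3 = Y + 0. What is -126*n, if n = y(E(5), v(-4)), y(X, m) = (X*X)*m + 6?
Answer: 240219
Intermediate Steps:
E(Y) = -3*Y (E(Y) = -3*(Y + 0) = -3*Y)
v(s) = -½ - s²/2 (v(s) = -((s² + s*s) + 2)/4 = -((s² + s²) + 2)/4 = -(2*s² + 2)/4 = -(2 + 2*s²)/4 = -½ - s²/2)
y(X, m) = 6 + m*X² (y(X, m) = X²*m + 6 = m*X² + 6 = 6 + m*X²)
n = -3813/2 (n = 6 + (-½ - ½*(-4)²)*(-3*5)² = 6 + (-½ - ½*16)*(-15)² = 6 + (-½ - 8)*225 = 6 - 17/2*225 = 6 - 3825/2 = -3813/2 ≈ -1906.5)
-126*n = -126*(-3813/2) = 240219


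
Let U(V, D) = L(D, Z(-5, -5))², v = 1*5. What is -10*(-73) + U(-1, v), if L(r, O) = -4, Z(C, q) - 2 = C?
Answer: 746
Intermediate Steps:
v = 5
Z(C, q) = 2 + C
U(V, D) = 16 (U(V, D) = (-4)² = 16)
-10*(-73) + U(-1, v) = -10*(-73) + 16 = 730 + 16 = 746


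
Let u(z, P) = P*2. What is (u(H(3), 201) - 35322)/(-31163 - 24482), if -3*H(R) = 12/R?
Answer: 6984/11129 ≈ 0.62755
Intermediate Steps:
H(R) = -4/R
u(z, P) = 2*P
(u(H(3), 201) - 35322)/(-31163 - 24482) = (2*201 - 35322)/(-31163 - 24482) = (402 - 35322)/(-55645) = -34920*(-1/55645) = 6984/11129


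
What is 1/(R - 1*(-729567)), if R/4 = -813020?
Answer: -1/2522513 ≈ -3.9643e-7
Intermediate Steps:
R = -3252080 (R = 4*(-813020) = -3252080)
1/(R - 1*(-729567)) = 1/(-3252080 - 1*(-729567)) = 1/(-3252080 + 729567) = 1/(-2522513) = -1/2522513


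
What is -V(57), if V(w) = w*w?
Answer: -3249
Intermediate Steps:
V(w) = w²
-V(57) = -1*57² = -1*3249 = -3249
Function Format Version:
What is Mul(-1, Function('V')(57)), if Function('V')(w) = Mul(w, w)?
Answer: -3249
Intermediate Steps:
Function('V')(w) = Pow(w, 2)
Mul(-1, Function('V')(57)) = Mul(-1, Pow(57, 2)) = Mul(-1, 3249) = -3249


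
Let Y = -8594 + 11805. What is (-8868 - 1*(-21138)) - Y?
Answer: 9059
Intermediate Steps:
Y = 3211
(-8868 - 1*(-21138)) - Y = (-8868 - 1*(-21138)) - 1*3211 = (-8868 + 21138) - 3211 = 12270 - 3211 = 9059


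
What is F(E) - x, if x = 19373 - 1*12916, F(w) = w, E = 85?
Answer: -6372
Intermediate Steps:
x = 6457 (x = 19373 - 12916 = 6457)
F(E) - x = 85 - 1*6457 = 85 - 6457 = -6372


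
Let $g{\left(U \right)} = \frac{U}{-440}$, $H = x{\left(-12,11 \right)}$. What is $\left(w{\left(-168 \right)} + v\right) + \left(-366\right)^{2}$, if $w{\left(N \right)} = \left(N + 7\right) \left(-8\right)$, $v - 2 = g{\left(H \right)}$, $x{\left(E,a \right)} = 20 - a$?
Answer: $\frac{59508231}{440} \approx 1.3525 \cdot 10^{5}$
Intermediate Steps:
$H = 9$ ($H = 20 - 11 = 9$)
$g{\left(U \right)} = - \frac{U}{440}$ ($g{\left(U \right)} = U \left(- \frac{1}{440}\right) = - \frac{U}{440}$)
$v = \frac{871}{440}$ ($v = 2 - \frac{9}{440} = \frac{871}{440} \approx 1.9795$)
$w{\left(N \right)} = -56 - 8 N$ ($w{\left(N \right)} = \left(7 + N\right) \left(-8\right) = -56 - 8 N$)
$\left(w{\left(-168 \right)} + v\right) + \left(-366\right)^{2} = \left(\left(-56 - -1344\right) + \frac{871}{440}\right) + \left(-366\right)^{2} = \left(\left(-56 + 1344\right) + \frac{871}{440}\right) + 133956 = \left(1288 + \frac{871}{440}\right) + 133956 = \frac{567591}{440} + 133956 = \frac{59508231}{440}$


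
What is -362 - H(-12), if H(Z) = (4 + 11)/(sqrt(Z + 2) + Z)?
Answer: -27784/77 + 15*I*sqrt(10)/154 ≈ -360.83 + 0.30801*I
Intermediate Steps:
H(Z) = 15/(Z + sqrt(2 + Z)) (H(Z) = 15/(sqrt(2 + Z) + Z) = 15/(Z + sqrt(2 + Z)))
-362 - H(-12) = -362 - 15/(-12 + sqrt(2 - 12)) = -362 - 15/(-12 + sqrt(-10)) = -362 - 15/(-12 + I*sqrt(10))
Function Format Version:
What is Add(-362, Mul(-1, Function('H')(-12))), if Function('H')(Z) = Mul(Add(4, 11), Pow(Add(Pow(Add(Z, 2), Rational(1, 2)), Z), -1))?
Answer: Add(Rational(-27784, 77), Mul(Rational(15, 154), I, Pow(10, Rational(1, 2)))) ≈ Add(-360.83, Mul(0.30801, I))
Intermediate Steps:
Function('H')(Z) = Mul(15, Pow(Add(Z, Pow(Add(2, Z), Rational(1, 2))), -1)) (Function('H')(Z) = Mul(15, Pow(Add(Pow(Add(2, Z), Rational(1, 2)), Z), -1)) = Mul(15, Pow(Add(Z, Pow(Add(2, Z), Rational(1, 2))), -1)))
Add(-362, Mul(-1, Function('H')(-12))) = Add(-362, Mul(-1, Mul(15, Pow(Add(-12, Pow(Add(2, -12), Rational(1, 2))), -1)))) = Add(-362, Mul(-1, Mul(15, Pow(Add(-12, Pow(-10, Rational(1, 2))), -1)))) = Add(-362, Mul(-1, Mul(15, Pow(Add(-12, Mul(I, Pow(10, Rational(1, 2)))), -1)))) = Add(-362, Mul(-15, Pow(Add(-12, Mul(I, Pow(10, Rational(1, 2)))), -1)))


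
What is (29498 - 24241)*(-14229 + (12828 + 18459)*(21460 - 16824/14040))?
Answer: 688228689823612/195 ≈ 3.5294e+12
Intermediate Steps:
(29498 - 24241)*(-14229 + (12828 + 18459)*(21460 - 16824/14040)) = 5257*(-14229 + 31287*(21460 - 16824*1/14040)) = 5257*(-14229 + 31287*(21460 - 701/585)) = 5257*(-14229 + 31287*(12553399/585)) = 5257*(-14229 + 130919398171/195) = 5257*(130916623516/195) = 688228689823612/195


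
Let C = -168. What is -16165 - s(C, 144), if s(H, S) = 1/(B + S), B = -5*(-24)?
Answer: -4267561/264 ≈ -16165.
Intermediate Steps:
B = 120
s(H, S) = 1/(120 + S)
-16165 - s(C, 144) = -16165 - 1/(120 + 144) = -16165 - 1/264 = -4267561/264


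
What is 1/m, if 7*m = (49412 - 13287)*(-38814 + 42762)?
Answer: 1/20374500 ≈ 4.9081e-8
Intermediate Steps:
m = 20374500 (m = ((49412 - 13287)*(-38814 + 42762))/7 = (36125*3948)/7 = (⅐)*142621500 = 20374500)
1/m = 1/20374500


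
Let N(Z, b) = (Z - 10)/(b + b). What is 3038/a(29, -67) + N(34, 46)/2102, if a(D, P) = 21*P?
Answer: -10490479/4858773 ≈ -2.1591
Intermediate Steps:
N(Z, b) = (-10 + Z)/(2*b) (N(Z, b) = (-10 + Z)/((2*b)) = (-10 + Z)*(1/(2*b)) = (-10 + Z)/(2*b))
3038/a(29, -67) + N(34, 46)/2102 = 3038/((21*(-67))) + ((1/2)*(-10 + 34)/46)/2102 = 3038/(-1407) + ((1/2)*(1/46)*24)*(1/2102) = 3038*(-1/1407) + (6/23)*(1/2102) = -434/201 + 3/24173 = -10490479/4858773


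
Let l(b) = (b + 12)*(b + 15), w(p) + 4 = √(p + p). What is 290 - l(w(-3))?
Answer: 208 - 19*I*√6 ≈ 208.0 - 46.54*I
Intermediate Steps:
w(p) = -4 + √2*√p (w(p) = -4 + √(p + p) = -4 + √(2*p) = -4 + √2*√p)
l(b) = (12 + b)*(15 + b)
290 - l(w(-3)) = 290 - (180 + (-4 + √2*√(-3))² + 27*(-4 + √2*√(-3))) = 290 - (180 + (-4 + √2*(I*√3))² + 27*(-4 + √2*(I*√3))) = 290 - (180 + (-4 + I*√6)² + 27*(-4 + I*√6)) = 290 - (180 + (-4 + I*√6)² + (-108 + 27*I*√6)) = 290 - (72 + (-4 + I*√6)² + 27*I*√6) = 290 + (-72 - (-4 + I*√6)² - 27*I*√6) = 218 - (-4 + I*√6)² - 27*I*√6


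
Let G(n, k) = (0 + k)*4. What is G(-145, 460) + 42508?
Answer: 44348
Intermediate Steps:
G(n, k) = 4*k (G(n, k) = k*4 = 4*k)
G(-145, 460) + 42508 = 4*460 + 42508 = 1840 + 42508 = 44348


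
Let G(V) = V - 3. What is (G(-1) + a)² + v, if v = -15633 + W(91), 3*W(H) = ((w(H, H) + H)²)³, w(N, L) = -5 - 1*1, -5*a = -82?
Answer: 9428736729682/75 ≈ 1.2572e+11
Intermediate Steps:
G(V) = -3 + V
a = 82/5 (a = -⅕*(-82) = 82/5 ≈ 16.400)
w(N, L) = -6 (w(N, L) = -5 - 1 = -6)
W(H) = (-6 + H)⁶/3 (W(H) = ((-6 + H)²)³/3 = (-6 + H)⁶/3)
v = 377149468726/3 (v = -15633 + (-6 + 91)⁶/3 = -15633 + (⅓)*85⁶ = -15633 + (⅓)*377149515625 = -15633 + 377149515625/3 = 377149468726/3 ≈ 1.2572e+11)
(G(-1) + a)² + v = ((-3 - 1) + 82/5)² + 377149468726/3 = (-4 + 82/5)² + 377149468726/3 = (62/5)² + 377149468726/3 = 3844/25 + 377149468726/3 = 9428736729682/75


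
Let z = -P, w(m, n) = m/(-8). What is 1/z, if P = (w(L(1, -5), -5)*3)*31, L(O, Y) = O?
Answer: 8/93 ≈ 0.086022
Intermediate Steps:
w(m, n) = -m/8 (w(m, n) = m*(-⅛) = -m/8)
P = -93/8 (P = (-⅛*1*3)*31 = -⅛*3*31 = -3/8*31 = -93/8 ≈ -11.625)
z = 93/8 (z = -1*(-93/8) = 93/8 ≈ 11.625)
1/z = 1/(93/8) = 8/93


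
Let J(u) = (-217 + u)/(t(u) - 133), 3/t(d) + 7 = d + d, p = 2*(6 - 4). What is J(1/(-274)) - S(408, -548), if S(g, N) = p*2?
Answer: -37282472/5849489 ≈ -6.3736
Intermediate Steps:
p = 4 (p = 2*2 = 4)
t(d) = 3/(-7 + 2*d) (t(d) = 3/(-7 + (d + d)) = 3/(-7 + 2*d))
S(g, N) = 8 (S(g, N) = 4*2 = 8)
J(u) = (-217 + u)/(-133 + 3/(-7 + 2*u)) (J(u) = (-217 + u)/(3/(-7 + 2*u) - 133) = (-217 + u)/(-133 + 3/(-7 + 2*u)))
J(1/(-274)) - S(408, -548) = -(-217 + 1/(-274))*(-7 + 2/(-274))/(-934 + 266/(-274)) - 1*8 = -(-217 - 1/274)*(-7 + 2*(-1/274))/(-934 + 266*(-1/274)) - 8 = -1*(-59459/274)*(-7 - 1/137)/(-934 - 133/137) - 8 = -1*(-59459/274)*(-960/137)/(-128091/137) - 8 = -1*(-137/128091)*(-59459/274)*(-960/137) - 8 = 9513440/5849489 - 8 = -37282472/5849489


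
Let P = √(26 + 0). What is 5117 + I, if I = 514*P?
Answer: 5117 + 514*√26 ≈ 7737.9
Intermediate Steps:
P = √26 ≈ 5.0990
I = 514*√26 ≈ 2620.9
5117 + I = 5117 + 514*√26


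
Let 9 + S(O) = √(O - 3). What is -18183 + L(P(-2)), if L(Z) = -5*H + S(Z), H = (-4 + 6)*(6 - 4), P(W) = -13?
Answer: -18212 + 4*I ≈ -18212.0 + 4.0*I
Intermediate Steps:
H = 4 (H = 2*2 = 4)
S(O) = -9 + √(-3 + O) (S(O) = -9 + √(O - 3) = -9 + √(-3 + O))
L(Z) = -29 + √(-3 + Z) (L(Z) = -5*4 + (-9 + √(-3 + Z)) = -20 + (-9 + √(-3 + Z)) = -29 + √(-3 + Z))
-18183 + L(P(-2)) = -18183 + (-29 + √(-3 - 13)) = -18183 + (-29 + √(-16)) = -18183 + (-29 + 4*I) = -18212 + 4*I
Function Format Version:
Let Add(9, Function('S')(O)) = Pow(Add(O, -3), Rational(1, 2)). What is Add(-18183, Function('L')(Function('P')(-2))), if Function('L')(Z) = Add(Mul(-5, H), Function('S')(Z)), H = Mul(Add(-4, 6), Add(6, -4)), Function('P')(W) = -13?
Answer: Add(-18212, Mul(4, I)) ≈ Add(-18212., Mul(4.0000, I))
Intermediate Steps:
H = 4 (H = Mul(2, 2) = 4)
Function('S')(O) = Add(-9, Pow(Add(-3, O), Rational(1, 2))) (Function('S')(O) = Add(-9, Pow(Add(O, -3), Rational(1, 2))) = Add(-9, Pow(Add(-3, O), Rational(1, 2))))
Function('L')(Z) = Add(-29, Pow(Add(-3, Z), Rational(1, 2))) (Function('L')(Z) = Add(Mul(-5, 4), Add(-9, Pow(Add(-3, Z), Rational(1, 2)))) = Add(-20, Add(-9, Pow(Add(-3, Z), Rational(1, 2)))) = Add(-29, Pow(Add(-3, Z), Rational(1, 2))))
Add(-18183, Function('L')(Function('P')(-2))) = Add(-18183, Add(-29, Pow(Add(-3, -13), Rational(1, 2)))) = Add(-18183, Add(-29, Pow(-16, Rational(1, 2)))) = Add(-18183, Add(-29, Mul(4, I))) = Add(-18212, Mul(4, I))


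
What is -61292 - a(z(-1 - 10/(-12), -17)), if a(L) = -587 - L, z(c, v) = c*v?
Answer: -364213/6 ≈ -60702.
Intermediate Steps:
-61292 - a(z(-1 - 10/(-12), -17)) = -61292 - (-587 - (-1 - 10/(-12))*(-17)) = -61292 - (-587 - (-1 - 10*(-1)/12)*(-17)) = -61292 - (-587 - (-1 - 1*(-⅚))*(-17)) = -61292 - (-587 - (-1 + ⅚)*(-17)) = -61292 - (-587 - (-1)*(-17)/6) = -61292 - (-587 - 1*17/6) = -61292 - (-587 - 17/6) = -61292 - 1*(-3539/6) = -61292 + 3539/6 = -364213/6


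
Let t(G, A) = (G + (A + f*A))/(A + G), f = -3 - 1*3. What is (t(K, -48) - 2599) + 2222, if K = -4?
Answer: -4960/13 ≈ -381.54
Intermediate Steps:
f = -6 (f = -3 - 3 = -6)
t(G, A) = (G - 5*A)/(A + G) (t(G, A) = (G + (A - 6*A))/(A + G) = (G - 5*A)/(A + G))
(t(K, -48) - 2599) + 2222 = ((-4 - 5*(-48))/(-48 - 4) - 2599) + 2222 = ((-4 + 240)/(-52) - 2599) + 2222 = (-1/52*236 - 2599) + 2222 = (-59/13 - 2599) + 2222 = -33846/13 + 2222 = -4960/13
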